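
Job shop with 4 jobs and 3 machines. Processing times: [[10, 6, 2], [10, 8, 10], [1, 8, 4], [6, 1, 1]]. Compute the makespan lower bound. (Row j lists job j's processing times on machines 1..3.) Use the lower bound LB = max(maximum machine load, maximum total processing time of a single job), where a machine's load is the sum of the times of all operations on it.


Machine loads:
  Machine 1: 10 + 10 + 1 + 6 = 27
  Machine 2: 6 + 8 + 8 + 1 = 23
  Machine 3: 2 + 10 + 4 + 1 = 17
Max machine load = 27
Job totals:
  Job 1: 18
  Job 2: 28
  Job 3: 13
  Job 4: 8
Max job total = 28
Lower bound = max(27, 28) = 28

28


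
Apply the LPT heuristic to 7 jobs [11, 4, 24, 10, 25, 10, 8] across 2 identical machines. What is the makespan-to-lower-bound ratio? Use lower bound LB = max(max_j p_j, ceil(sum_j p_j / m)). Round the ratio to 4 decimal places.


LPT order: [25, 24, 11, 10, 10, 8, 4]
Machine loads after assignment: [45, 47]
LPT makespan = 47
Lower bound = max(max_job, ceil(total/2)) = max(25, 46) = 46
Ratio = 47 / 46 = 1.0217

1.0217


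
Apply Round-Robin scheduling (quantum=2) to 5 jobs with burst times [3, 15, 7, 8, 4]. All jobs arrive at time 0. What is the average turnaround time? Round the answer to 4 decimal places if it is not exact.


Time quantum = 2
Execution trace:
  J1 runs 2 units, time = 2
  J2 runs 2 units, time = 4
  J3 runs 2 units, time = 6
  J4 runs 2 units, time = 8
  J5 runs 2 units, time = 10
  J1 runs 1 units, time = 11
  J2 runs 2 units, time = 13
  J3 runs 2 units, time = 15
  J4 runs 2 units, time = 17
  J5 runs 2 units, time = 19
  J2 runs 2 units, time = 21
  J3 runs 2 units, time = 23
  J4 runs 2 units, time = 25
  J2 runs 2 units, time = 27
  J3 runs 1 units, time = 28
  J4 runs 2 units, time = 30
  J2 runs 2 units, time = 32
  J2 runs 2 units, time = 34
  J2 runs 2 units, time = 36
  J2 runs 1 units, time = 37
Finish times: [11, 37, 28, 30, 19]
Average turnaround = 125/5 = 25.0

25.0


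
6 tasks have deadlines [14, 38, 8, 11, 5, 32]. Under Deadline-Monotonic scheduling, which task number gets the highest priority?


Sort tasks by relative deadline (ascending):
  Task 5: deadline = 5
  Task 3: deadline = 8
  Task 4: deadline = 11
  Task 1: deadline = 14
  Task 6: deadline = 32
  Task 2: deadline = 38
Priority order (highest first): [5, 3, 4, 1, 6, 2]
Highest priority task = 5

5


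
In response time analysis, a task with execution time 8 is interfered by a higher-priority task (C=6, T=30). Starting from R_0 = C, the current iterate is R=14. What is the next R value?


R_next = C + ceil(R_prev / T_hp) * C_hp
ceil(14 / 30) = ceil(0.4667) = 1
Interference = 1 * 6 = 6
R_next = 8 + 6 = 14
R_next = R_prev, so the iteration has converged (response time = 14).

14


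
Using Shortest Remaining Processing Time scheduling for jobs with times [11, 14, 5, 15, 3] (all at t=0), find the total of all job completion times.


Since all jobs arrive at t=0, SRPT equals SPT ordering.
SPT order: [3, 5, 11, 14, 15]
Completion times:
  Job 1: p=3, C=3
  Job 2: p=5, C=8
  Job 3: p=11, C=19
  Job 4: p=14, C=33
  Job 5: p=15, C=48
Total completion time = 3 + 8 + 19 + 33 + 48 = 111

111


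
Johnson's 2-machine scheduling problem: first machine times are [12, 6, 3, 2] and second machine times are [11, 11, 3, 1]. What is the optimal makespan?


Apply Johnson's rule:
  Group 1 (a <= b): [(3, 3, 3), (2, 6, 11)]
  Group 2 (a > b): [(1, 12, 11), (4, 2, 1)]
Optimal job order: [3, 2, 1, 4]
Schedule:
  Job 3: M1 done at 3, M2 done at 6
  Job 2: M1 done at 9, M2 done at 20
  Job 1: M1 done at 21, M2 done at 32
  Job 4: M1 done at 23, M2 done at 33
Makespan = 33

33


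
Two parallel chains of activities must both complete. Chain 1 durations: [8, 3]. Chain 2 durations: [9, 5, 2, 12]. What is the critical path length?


Path A total = 8 + 3 = 11
Path B total = 9 + 5 + 2 + 12 = 28
Critical path = longest path = max(11, 28) = 28

28


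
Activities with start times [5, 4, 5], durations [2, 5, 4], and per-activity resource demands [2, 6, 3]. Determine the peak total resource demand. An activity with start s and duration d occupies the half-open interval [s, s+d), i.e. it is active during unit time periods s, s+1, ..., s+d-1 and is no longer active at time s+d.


Each activity i is active on [start_i, start_i + duration_i).
Compute total resource usage per time slot:
  t=0: active resources = [], total = 0
  t=1: active resources = [], total = 0
  t=2: active resources = [], total = 0
  t=3: active resources = [], total = 0
  t=4: active resources = [6], total = 6
  t=5: active resources = [2, 6, 3], total = 11
  t=6: active resources = [2, 6, 3], total = 11
  t=7: active resources = [6, 3], total = 9
  t=8: active resources = [6, 3], total = 9
Peak resource demand = 11

11


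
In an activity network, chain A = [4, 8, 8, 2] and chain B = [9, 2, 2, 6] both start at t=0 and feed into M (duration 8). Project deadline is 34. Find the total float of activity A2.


Forward pass: ES(A2) = sum of predecessors on chain A = 4
EF = ES + duration = 4 + 8 = 12
Backward pass: LF(M) = deadline = 34; LS(M) = 34 - 8 = 26
LF(A2) = LS(M) - sum(successors on chain A) = 26 - 10 = 16
LS = LF - duration = 16 - 8 = 8
Total float = LS - ES = 8 - 4 = 4

4


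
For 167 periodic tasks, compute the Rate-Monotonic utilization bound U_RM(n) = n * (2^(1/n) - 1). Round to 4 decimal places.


Compute 2^(1/167) = 1.0041592075
Subtract 1: 1.0041592075 - 1 = 0.0041592075
Multiply by n: 167 * 0.0041592075 = 0.6945876525
Round to 4 dp: 0.6946

0.6946


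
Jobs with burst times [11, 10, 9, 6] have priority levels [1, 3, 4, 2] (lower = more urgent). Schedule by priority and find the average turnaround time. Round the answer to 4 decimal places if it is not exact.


Sort by priority (ascending = highest first):
Order: [(1, 11), (2, 6), (3, 10), (4, 9)]
Completion times:
  Priority 1, burst=11, C=11
  Priority 2, burst=6, C=17
  Priority 3, burst=10, C=27
  Priority 4, burst=9, C=36
Average turnaround = 91/4 = 22.75

22.75


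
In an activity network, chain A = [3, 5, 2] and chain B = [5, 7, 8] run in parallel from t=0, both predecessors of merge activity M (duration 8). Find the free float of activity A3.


ES(A3) = sum of predecessors on chain A = 8
EF(A3) = ES + duration = 8 + 2 = 10
Successor of A3 is M. ES(M) = max(sum(A), sum(B)) = max(10, 20) = 20
Free float = ES(successor) - EF(current) = 20 - 10 = 10

10


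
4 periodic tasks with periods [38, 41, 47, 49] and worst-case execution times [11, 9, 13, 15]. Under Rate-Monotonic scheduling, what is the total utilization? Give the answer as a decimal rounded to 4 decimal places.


Compute individual utilizations (exact fractions):
  Task 1: C/T = 11/38 (approx. 0.2895)
  Task 2: C/T = 9/41 (approx. 0.2195)
  Task 3: C/T = 13/47 (approx. 0.2766)
  Task 4: C/T = 15/49 (approx. 0.3061)
Total utilization U = 11/38 + 9/41 + 13/47 + 15/49 = 3917115/3588074
Rounded to 4 decimal places: U = 1.0917
RM (Liu & Layland) bound for 4 tasks = 0.756828; compare with U = 3917115/3588074 (approx. 1.091704)
U > 1, so the task set is not schedulable (processor overloaded).

1.0917


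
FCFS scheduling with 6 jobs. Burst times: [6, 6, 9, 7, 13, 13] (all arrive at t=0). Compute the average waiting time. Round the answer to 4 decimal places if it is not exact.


FCFS order (as given): [6, 6, 9, 7, 13, 13]
Waiting times:
  Job 1: wait = 0
  Job 2: wait = 6
  Job 3: wait = 12
  Job 4: wait = 21
  Job 5: wait = 28
  Job 6: wait = 41
Sum of waiting times = 108
Average waiting time = 108/6 = 18.0

18.0


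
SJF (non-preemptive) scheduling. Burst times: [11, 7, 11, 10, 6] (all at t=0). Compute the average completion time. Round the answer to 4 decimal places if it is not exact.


SJF order (ascending): [6, 7, 10, 11, 11]
Completion times:
  Job 1: burst=6, C=6
  Job 2: burst=7, C=13
  Job 3: burst=10, C=23
  Job 4: burst=11, C=34
  Job 5: burst=11, C=45
Average completion = 121/5 = 24.2

24.2


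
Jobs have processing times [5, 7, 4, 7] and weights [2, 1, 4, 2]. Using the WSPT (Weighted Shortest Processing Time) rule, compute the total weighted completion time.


Compute p/w ratios and sort ascending (WSPT): [(4, 4), (5, 2), (7, 2), (7, 1)]
Compute weighted completion times:
  Job (p=4,w=4): C=4, w*C=4*4=16
  Job (p=5,w=2): C=9, w*C=2*9=18
  Job (p=7,w=2): C=16, w*C=2*16=32
  Job (p=7,w=1): C=23, w*C=1*23=23
Total weighted completion time = 89

89


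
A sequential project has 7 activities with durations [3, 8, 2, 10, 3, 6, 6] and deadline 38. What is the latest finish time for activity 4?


LF(activity 4) = deadline - sum of successor durations
Successors: activities 5 through 7 with durations [3, 6, 6]
Sum of successor durations = 15
LF = 38 - 15 = 23

23


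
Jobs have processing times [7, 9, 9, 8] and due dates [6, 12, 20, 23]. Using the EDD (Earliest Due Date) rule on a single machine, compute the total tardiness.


Sort by due date (EDD order): [(7, 6), (9, 12), (9, 20), (8, 23)]
Compute completion times and tardiness:
  Job 1: p=7, d=6, C=7, tardiness=max(0,7-6)=1
  Job 2: p=9, d=12, C=16, tardiness=max(0,16-12)=4
  Job 3: p=9, d=20, C=25, tardiness=max(0,25-20)=5
  Job 4: p=8, d=23, C=33, tardiness=max(0,33-23)=10
Total tardiness = 20

20


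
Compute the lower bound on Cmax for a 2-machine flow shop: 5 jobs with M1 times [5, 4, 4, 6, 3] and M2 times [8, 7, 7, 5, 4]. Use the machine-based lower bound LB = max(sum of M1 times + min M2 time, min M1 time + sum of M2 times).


LB1 = sum(M1 times) + min(M2 times) = 22 + 4 = 26
LB2 = min(M1 times) + sum(M2 times) = 3 + 31 = 34
Lower bound = max(LB1, LB2) = max(26, 34) = 34

34


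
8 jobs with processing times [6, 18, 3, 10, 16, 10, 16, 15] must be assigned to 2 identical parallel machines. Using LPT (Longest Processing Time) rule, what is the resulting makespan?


Sort jobs in decreasing order (LPT): [18, 16, 16, 15, 10, 10, 6, 3]
Assign each job to the least loaded machine:
  Machine 1: jobs [18, 15, 10, 3], load = 46
  Machine 2: jobs [16, 16, 10, 6], load = 48
Makespan = max load = 48

48


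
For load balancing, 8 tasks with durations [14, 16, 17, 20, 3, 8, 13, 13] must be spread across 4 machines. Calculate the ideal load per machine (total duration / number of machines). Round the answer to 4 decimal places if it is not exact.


Total processing time = 14 + 16 + 17 + 20 + 3 + 8 + 13 + 13 = 104
Number of machines = 4
Ideal balanced load = 104 / 4 = 26.0

26.0


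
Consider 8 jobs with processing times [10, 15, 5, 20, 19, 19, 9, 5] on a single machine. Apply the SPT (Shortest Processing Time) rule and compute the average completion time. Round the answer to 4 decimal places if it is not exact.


Sort jobs by processing time (SPT order): [5, 5, 9, 10, 15, 19, 19, 20]
Compute completion times sequentially:
  Job 1: processing = 5, completes at 5
  Job 2: processing = 5, completes at 10
  Job 3: processing = 9, completes at 19
  Job 4: processing = 10, completes at 29
  Job 5: processing = 15, completes at 44
  Job 6: processing = 19, completes at 63
  Job 7: processing = 19, completes at 82
  Job 8: processing = 20, completes at 102
Sum of completion times = 354
Average completion time = 354/8 = 44.25

44.25


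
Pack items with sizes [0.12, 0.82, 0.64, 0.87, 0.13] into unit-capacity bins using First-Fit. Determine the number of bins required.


Place items sequentially using First-Fit:
  Item 0.12 -> new Bin 1
  Item 0.82 -> Bin 1 (now 0.94)
  Item 0.64 -> new Bin 2
  Item 0.87 -> new Bin 3
  Item 0.13 -> Bin 2 (now 0.77)
Total bins used = 3

3


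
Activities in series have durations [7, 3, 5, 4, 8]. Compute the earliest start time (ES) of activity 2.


Activity 2 starts after activities 1 through 1 complete.
Predecessor durations: [7]
ES = 7 = 7

7


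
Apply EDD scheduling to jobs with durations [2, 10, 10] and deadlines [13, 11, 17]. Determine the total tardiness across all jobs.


Sort by due date (EDD order): [(10, 11), (2, 13), (10, 17)]
Compute completion times and tardiness:
  Job 1: p=10, d=11, C=10, tardiness=max(0,10-11)=0
  Job 2: p=2, d=13, C=12, tardiness=max(0,12-13)=0
  Job 3: p=10, d=17, C=22, tardiness=max(0,22-17)=5
Total tardiness = 5

5


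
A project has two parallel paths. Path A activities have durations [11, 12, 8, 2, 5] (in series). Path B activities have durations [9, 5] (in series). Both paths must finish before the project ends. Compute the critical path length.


Path A total = 11 + 12 + 8 + 2 + 5 = 38
Path B total = 9 + 5 = 14
Critical path = longest path = max(38, 14) = 38

38


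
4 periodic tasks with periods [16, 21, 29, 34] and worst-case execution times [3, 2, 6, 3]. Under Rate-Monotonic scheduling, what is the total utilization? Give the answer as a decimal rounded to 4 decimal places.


Compute individual utilizations (exact fractions):
  Task 1: C/T = 3/16 (approx. 0.1875)
  Task 2: C/T = 2/21 (approx. 0.0952)
  Task 3: C/T = 6/29 (approx. 0.2069)
  Task 4: C/T = 3/34 (approx. 0.0882)
Total utilization U = 3/16 + 2/21 + 6/29 + 3/34 = 95723/165648
Rounded to 4 decimal places: U = 0.5779
RM (Liu & Layland) bound for 4 tasks = 0.756828; compare with U = 95723/165648 (approx. 0.577870)
U <= bound, so schedulable by RM sufficient condition.

0.5779


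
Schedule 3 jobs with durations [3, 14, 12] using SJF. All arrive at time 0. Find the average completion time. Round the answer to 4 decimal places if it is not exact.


SJF order (ascending): [3, 12, 14]
Completion times:
  Job 1: burst=3, C=3
  Job 2: burst=12, C=15
  Job 3: burst=14, C=29
Average completion = 47/3 = 15.6667

15.6667


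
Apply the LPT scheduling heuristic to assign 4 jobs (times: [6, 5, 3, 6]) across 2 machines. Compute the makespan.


Sort jobs in decreasing order (LPT): [6, 6, 5, 3]
Assign each job to the least loaded machine:
  Machine 1: jobs [6, 5], load = 11
  Machine 2: jobs [6, 3], load = 9
Makespan = max load = 11

11


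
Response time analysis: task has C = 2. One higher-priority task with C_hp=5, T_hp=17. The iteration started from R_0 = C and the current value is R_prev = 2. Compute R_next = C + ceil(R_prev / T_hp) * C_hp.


R_next = C + ceil(R_prev / T_hp) * C_hp
ceil(2 / 17) = ceil(0.1176) = 1
Interference = 1 * 5 = 5
R_next = 2 + 5 = 7

7


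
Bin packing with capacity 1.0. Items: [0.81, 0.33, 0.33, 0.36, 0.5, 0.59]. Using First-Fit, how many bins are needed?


Place items sequentially using First-Fit:
  Item 0.81 -> new Bin 1
  Item 0.33 -> new Bin 2
  Item 0.33 -> Bin 2 (now 0.66)
  Item 0.36 -> new Bin 3
  Item 0.5 -> Bin 3 (now 0.86)
  Item 0.59 -> new Bin 4
Total bins used = 4

4


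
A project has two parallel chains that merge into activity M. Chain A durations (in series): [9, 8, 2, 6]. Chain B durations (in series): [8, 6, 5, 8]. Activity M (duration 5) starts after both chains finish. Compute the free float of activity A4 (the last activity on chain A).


ES(A4) = sum of predecessors on chain A = 19
EF(A4) = ES + duration = 19 + 6 = 25
Successor of A4 is M. ES(M) = max(sum(A), sum(B)) = max(25, 27) = 27
Free float = ES(successor) - EF(current) = 27 - 25 = 2

2


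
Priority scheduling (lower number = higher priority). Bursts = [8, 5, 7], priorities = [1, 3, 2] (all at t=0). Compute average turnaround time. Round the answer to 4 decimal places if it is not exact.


Sort by priority (ascending = highest first):
Order: [(1, 8), (2, 7), (3, 5)]
Completion times:
  Priority 1, burst=8, C=8
  Priority 2, burst=7, C=15
  Priority 3, burst=5, C=20
Average turnaround = 43/3 = 14.3333

14.3333


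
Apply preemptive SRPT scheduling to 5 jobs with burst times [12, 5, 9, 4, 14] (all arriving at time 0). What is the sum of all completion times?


Since all jobs arrive at t=0, SRPT equals SPT ordering.
SPT order: [4, 5, 9, 12, 14]
Completion times:
  Job 1: p=4, C=4
  Job 2: p=5, C=9
  Job 3: p=9, C=18
  Job 4: p=12, C=30
  Job 5: p=14, C=44
Total completion time = 4 + 9 + 18 + 30 + 44 = 105

105


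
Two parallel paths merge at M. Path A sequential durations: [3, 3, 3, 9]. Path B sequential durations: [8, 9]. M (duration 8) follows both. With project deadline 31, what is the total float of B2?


Forward pass: ES(B2) = sum of predecessors on chain B = 8
EF = ES + duration = 8 + 9 = 17
Backward pass: LF(M) = deadline = 31; LS(M) = 31 - 8 = 23
LF(B2) = LS(M) - sum(successors on chain B) = 23 - 0 = 23
LS = LF - duration = 23 - 9 = 14
Total float = LS - ES = 14 - 8 = 6

6


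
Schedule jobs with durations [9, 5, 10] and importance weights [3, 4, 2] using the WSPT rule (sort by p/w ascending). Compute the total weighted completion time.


Compute p/w ratios and sort ascending (WSPT): [(5, 4), (9, 3), (10, 2)]
Compute weighted completion times:
  Job (p=5,w=4): C=5, w*C=4*5=20
  Job (p=9,w=3): C=14, w*C=3*14=42
  Job (p=10,w=2): C=24, w*C=2*24=48
Total weighted completion time = 110

110


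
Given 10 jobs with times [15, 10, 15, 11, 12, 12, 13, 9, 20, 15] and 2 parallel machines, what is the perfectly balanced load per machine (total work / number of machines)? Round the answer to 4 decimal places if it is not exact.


Total processing time = 15 + 10 + 15 + 11 + 12 + 12 + 13 + 9 + 20 + 15 = 132
Number of machines = 2
Ideal balanced load = 132 / 2 = 66.0

66.0


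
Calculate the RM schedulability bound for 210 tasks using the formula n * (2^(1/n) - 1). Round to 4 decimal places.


Compute 2^(1/210) = 1.0033061542
Subtract 1: 1.0033061542 - 1 = 0.0033061542
Multiply by n: 210 * 0.0033061542 = 0.6942923820
Round to 4 dp: 0.6943

0.6943


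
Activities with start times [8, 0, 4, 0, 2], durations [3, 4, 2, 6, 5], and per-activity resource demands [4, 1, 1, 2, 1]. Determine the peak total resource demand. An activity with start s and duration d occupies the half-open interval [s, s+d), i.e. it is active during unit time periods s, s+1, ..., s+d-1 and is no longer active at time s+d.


Each activity i is active on [start_i, start_i + duration_i).
Compute total resource usage per time slot:
  t=0: active resources = [1, 2], total = 3
  t=1: active resources = [1, 2], total = 3
  t=2: active resources = [1, 2, 1], total = 4
  t=3: active resources = [1, 2, 1], total = 4
  t=4: active resources = [1, 2, 1], total = 4
  t=5: active resources = [1, 2, 1], total = 4
  t=6: active resources = [1], total = 1
  t=7: active resources = [], total = 0
  t=8: active resources = [4], total = 4
  t=9: active resources = [4], total = 4
  t=10: active resources = [4], total = 4
Peak resource demand = 4

4


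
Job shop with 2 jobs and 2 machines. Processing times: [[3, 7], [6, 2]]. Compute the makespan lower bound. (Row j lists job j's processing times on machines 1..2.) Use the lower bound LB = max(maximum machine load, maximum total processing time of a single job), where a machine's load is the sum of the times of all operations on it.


Machine loads:
  Machine 1: 3 + 6 = 9
  Machine 2: 7 + 2 = 9
Max machine load = 9
Job totals:
  Job 1: 10
  Job 2: 8
Max job total = 10
Lower bound = max(9, 10) = 10

10


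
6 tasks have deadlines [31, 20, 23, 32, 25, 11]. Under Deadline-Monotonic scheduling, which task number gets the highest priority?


Sort tasks by relative deadline (ascending):
  Task 6: deadline = 11
  Task 2: deadline = 20
  Task 3: deadline = 23
  Task 5: deadline = 25
  Task 1: deadline = 31
  Task 4: deadline = 32
Priority order (highest first): [6, 2, 3, 5, 1, 4]
Highest priority task = 6

6


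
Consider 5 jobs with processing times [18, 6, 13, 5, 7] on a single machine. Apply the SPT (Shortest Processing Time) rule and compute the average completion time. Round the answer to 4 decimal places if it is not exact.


Sort jobs by processing time (SPT order): [5, 6, 7, 13, 18]
Compute completion times sequentially:
  Job 1: processing = 5, completes at 5
  Job 2: processing = 6, completes at 11
  Job 3: processing = 7, completes at 18
  Job 4: processing = 13, completes at 31
  Job 5: processing = 18, completes at 49
Sum of completion times = 114
Average completion time = 114/5 = 22.8

22.8


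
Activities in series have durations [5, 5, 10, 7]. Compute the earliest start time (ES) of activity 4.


Activity 4 starts after activities 1 through 3 complete.
Predecessor durations: [5, 5, 10]
ES = 5 + 5 + 10 = 20

20


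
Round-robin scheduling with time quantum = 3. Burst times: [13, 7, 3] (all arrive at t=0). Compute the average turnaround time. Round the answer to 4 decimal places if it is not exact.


Time quantum = 3
Execution trace:
  J1 runs 3 units, time = 3
  J2 runs 3 units, time = 6
  J3 runs 3 units, time = 9
  J1 runs 3 units, time = 12
  J2 runs 3 units, time = 15
  J1 runs 3 units, time = 18
  J2 runs 1 units, time = 19
  J1 runs 3 units, time = 22
  J1 runs 1 units, time = 23
Finish times: [23, 19, 9]
Average turnaround = 51/3 = 17.0

17.0


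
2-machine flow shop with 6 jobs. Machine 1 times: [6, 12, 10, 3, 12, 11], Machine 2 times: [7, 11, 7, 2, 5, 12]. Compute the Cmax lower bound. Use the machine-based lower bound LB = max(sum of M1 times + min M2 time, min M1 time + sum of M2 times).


LB1 = sum(M1 times) + min(M2 times) = 54 + 2 = 56
LB2 = min(M1 times) + sum(M2 times) = 3 + 44 = 47
Lower bound = max(LB1, LB2) = max(56, 47) = 56

56


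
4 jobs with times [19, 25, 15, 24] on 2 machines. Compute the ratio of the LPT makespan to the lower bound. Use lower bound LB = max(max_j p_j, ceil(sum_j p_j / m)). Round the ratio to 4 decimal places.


LPT order: [25, 24, 19, 15]
Machine loads after assignment: [40, 43]
LPT makespan = 43
Lower bound = max(max_job, ceil(total/2)) = max(25, 42) = 42
Ratio = 43 / 42 = 1.0238

1.0238


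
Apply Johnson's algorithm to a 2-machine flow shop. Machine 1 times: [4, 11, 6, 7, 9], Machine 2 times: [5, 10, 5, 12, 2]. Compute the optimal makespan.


Apply Johnson's rule:
  Group 1 (a <= b): [(1, 4, 5), (4, 7, 12)]
  Group 2 (a > b): [(2, 11, 10), (3, 6, 5), (5, 9, 2)]
Optimal job order: [1, 4, 2, 3, 5]
Schedule:
  Job 1: M1 done at 4, M2 done at 9
  Job 4: M1 done at 11, M2 done at 23
  Job 2: M1 done at 22, M2 done at 33
  Job 3: M1 done at 28, M2 done at 38
  Job 5: M1 done at 37, M2 done at 40
Makespan = 40

40


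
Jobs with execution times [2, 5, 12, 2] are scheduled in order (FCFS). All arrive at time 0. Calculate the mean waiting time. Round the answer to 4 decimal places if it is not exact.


FCFS order (as given): [2, 5, 12, 2]
Waiting times:
  Job 1: wait = 0
  Job 2: wait = 2
  Job 3: wait = 7
  Job 4: wait = 19
Sum of waiting times = 28
Average waiting time = 28/4 = 7.0

7.0


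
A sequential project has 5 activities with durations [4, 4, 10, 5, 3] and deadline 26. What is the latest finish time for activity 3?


LF(activity 3) = deadline - sum of successor durations
Successors: activities 4 through 5 with durations [5, 3]
Sum of successor durations = 8
LF = 26 - 8 = 18

18


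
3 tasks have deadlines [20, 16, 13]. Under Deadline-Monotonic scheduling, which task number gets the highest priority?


Sort tasks by relative deadline (ascending):
  Task 3: deadline = 13
  Task 2: deadline = 16
  Task 1: deadline = 20
Priority order (highest first): [3, 2, 1]
Highest priority task = 3

3


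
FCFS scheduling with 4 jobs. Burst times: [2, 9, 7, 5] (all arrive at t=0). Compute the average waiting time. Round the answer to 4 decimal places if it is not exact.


FCFS order (as given): [2, 9, 7, 5]
Waiting times:
  Job 1: wait = 0
  Job 2: wait = 2
  Job 3: wait = 11
  Job 4: wait = 18
Sum of waiting times = 31
Average waiting time = 31/4 = 7.75

7.75


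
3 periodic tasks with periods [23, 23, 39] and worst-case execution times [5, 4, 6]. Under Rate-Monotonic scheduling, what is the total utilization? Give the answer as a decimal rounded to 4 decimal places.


Compute individual utilizations (exact fractions):
  Task 1: C/T = 5/23 (approx. 0.2174)
  Task 2: C/T = 4/23 (approx. 0.1739)
  Task 3: C/T = 6/39 = 2/13 (approx. 0.1538)
Total utilization U = 5/23 + 4/23 + 2/13 = 163/299
Rounded to 4 decimal places: U = 0.5452
RM (Liu & Layland) bound for 3 tasks = 0.779763; compare with U = 163/299 (approx. 0.545151)
U <= bound, so schedulable by RM sufficient condition.

0.5452


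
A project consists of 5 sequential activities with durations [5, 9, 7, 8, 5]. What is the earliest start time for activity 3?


Activity 3 starts after activities 1 through 2 complete.
Predecessor durations: [5, 9]
ES = 5 + 9 = 14

14


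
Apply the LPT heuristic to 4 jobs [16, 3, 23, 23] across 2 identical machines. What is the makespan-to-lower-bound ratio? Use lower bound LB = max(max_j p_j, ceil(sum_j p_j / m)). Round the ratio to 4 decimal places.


LPT order: [23, 23, 16, 3]
Machine loads after assignment: [39, 26]
LPT makespan = 39
Lower bound = max(max_job, ceil(total/2)) = max(23, 33) = 33
Ratio = 39 / 33 = 1.1818

1.1818


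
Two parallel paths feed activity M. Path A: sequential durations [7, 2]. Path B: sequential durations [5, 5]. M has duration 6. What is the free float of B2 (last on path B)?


ES(B2) = sum of predecessors on chain B = 5
EF(B2) = ES + duration = 5 + 5 = 10
Successor of B2 is M. ES(M) = max(sum(A), sum(B)) = max(9, 10) = 10
Free float = ES(successor) - EF(current) = 10 - 10 = 0

0


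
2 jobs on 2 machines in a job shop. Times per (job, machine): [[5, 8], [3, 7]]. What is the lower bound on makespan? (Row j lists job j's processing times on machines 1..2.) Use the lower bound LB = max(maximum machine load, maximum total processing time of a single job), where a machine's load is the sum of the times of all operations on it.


Machine loads:
  Machine 1: 5 + 3 = 8
  Machine 2: 8 + 7 = 15
Max machine load = 15
Job totals:
  Job 1: 13
  Job 2: 10
Max job total = 13
Lower bound = max(15, 13) = 15

15


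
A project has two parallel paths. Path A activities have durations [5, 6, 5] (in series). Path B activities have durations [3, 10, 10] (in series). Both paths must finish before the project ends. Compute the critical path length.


Path A total = 5 + 6 + 5 = 16
Path B total = 3 + 10 + 10 = 23
Critical path = longest path = max(16, 23) = 23

23


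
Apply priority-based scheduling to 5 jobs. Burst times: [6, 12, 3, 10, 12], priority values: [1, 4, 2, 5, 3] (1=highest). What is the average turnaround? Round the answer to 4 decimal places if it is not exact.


Sort by priority (ascending = highest first):
Order: [(1, 6), (2, 3), (3, 12), (4, 12), (5, 10)]
Completion times:
  Priority 1, burst=6, C=6
  Priority 2, burst=3, C=9
  Priority 3, burst=12, C=21
  Priority 4, burst=12, C=33
  Priority 5, burst=10, C=43
Average turnaround = 112/5 = 22.4

22.4


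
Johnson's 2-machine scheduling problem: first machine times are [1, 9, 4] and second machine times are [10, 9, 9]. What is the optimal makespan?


Apply Johnson's rule:
  Group 1 (a <= b): [(1, 1, 10), (3, 4, 9), (2, 9, 9)]
  Group 2 (a > b): []
Optimal job order: [1, 3, 2]
Schedule:
  Job 1: M1 done at 1, M2 done at 11
  Job 3: M1 done at 5, M2 done at 20
  Job 2: M1 done at 14, M2 done at 29
Makespan = 29

29


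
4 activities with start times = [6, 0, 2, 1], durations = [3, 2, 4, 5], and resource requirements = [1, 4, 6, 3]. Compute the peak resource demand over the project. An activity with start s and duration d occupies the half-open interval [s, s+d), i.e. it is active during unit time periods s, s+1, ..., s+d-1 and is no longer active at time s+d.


Each activity i is active on [start_i, start_i + duration_i).
Compute total resource usage per time slot:
  t=0: active resources = [4], total = 4
  t=1: active resources = [4, 3], total = 7
  t=2: active resources = [6, 3], total = 9
  t=3: active resources = [6, 3], total = 9
  t=4: active resources = [6, 3], total = 9
  t=5: active resources = [6, 3], total = 9
  t=6: active resources = [1], total = 1
  t=7: active resources = [1], total = 1
  t=8: active resources = [1], total = 1
Peak resource demand = 9

9


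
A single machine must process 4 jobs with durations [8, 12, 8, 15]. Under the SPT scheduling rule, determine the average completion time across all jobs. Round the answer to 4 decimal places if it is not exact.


Sort jobs by processing time (SPT order): [8, 8, 12, 15]
Compute completion times sequentially:
  Job 1: processing = 8, completes at 8
  Job 2: processing = 8, completes at 16
  Job 3: processing = 12, completes at 28
  Job 4: processing = 15, completes at 43
Sum of completion times = 95
Average completion time = 95/4 = 23.75

23.75


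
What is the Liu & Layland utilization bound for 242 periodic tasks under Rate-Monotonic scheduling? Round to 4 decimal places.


Compute 2^(1/242) = 1.0028683504
Subtract 1: 1.0028683504 - 1 = 0.0028683504
Multiply by n: 242 * 0.0028683504 = 0.6941407968
Round to 4 dp: 0.6941

0.6941


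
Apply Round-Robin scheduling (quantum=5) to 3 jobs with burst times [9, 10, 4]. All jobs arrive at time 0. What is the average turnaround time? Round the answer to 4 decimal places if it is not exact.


Time quantum = 5
Execution trace:
  J1 runs 5 units, time = 5
  J2 runs 5 units, time = 10
  J3 runs 4 units, time = 14
  J1 runs 4 units, time = 18
  J2 runs 5 units, time = 23
Finish times: [18, 23, 14]
Average turnaround = 55/3 = 18.3333

18.3333


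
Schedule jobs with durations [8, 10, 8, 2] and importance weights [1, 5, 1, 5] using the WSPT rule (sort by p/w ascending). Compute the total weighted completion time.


Compute p/w ratios and sort ascending (WSPT): [(2, 5), (10, 5), (8, 1), (8, 1)]
Compute weighted completion times:
  Job (p=2,w=5): C=2, w*C=5*2=10
  Job (p=10,w=5): C=12, w*C=5*12=60
  Job (p=8,w=1): C=20, w*C=1*20=20
  Job (p=8,w=1): C=28, w*C=1*28=28
Total weighted completion time = 118

118


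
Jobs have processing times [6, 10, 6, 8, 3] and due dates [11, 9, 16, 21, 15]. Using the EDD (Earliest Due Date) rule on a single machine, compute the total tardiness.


Sort by due date (EDD order): [(10, 9), (6, 11), (3, 15), (6, 16), (8, 21)]
Compute completion times and tardiness:
  Job 1: p=10, d=9, C=10, tardiness=max(0,10-9)=1
  Job 2: p=6, d=11, C=16, tardiness=max(0,16-11)=5
  Job 3: p=3, d=15, C=19, tardiness=max(0,19-15)=4
  Job 4: p=6, d=16, C=25, tardiness=max(0,25-16)=9
  Job 5: p=8, d=21, C=33, tardiness=max(0,33-21)=12
Total tardiness = 31

31


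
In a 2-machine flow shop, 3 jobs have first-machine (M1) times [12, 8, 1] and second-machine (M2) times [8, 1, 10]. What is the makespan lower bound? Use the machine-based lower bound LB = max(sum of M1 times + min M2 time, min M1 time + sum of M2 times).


LB1 = sum(M1 times) + min(M2 times) = 21 + 1 = 22
LB2 = min(M1 times) + sum(M2 times) = 1 + 19 = 20
Lower bound = max(LB1, LB2) = max(22, 20) = 22

22


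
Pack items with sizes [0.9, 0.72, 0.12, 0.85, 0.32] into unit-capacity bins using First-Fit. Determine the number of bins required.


Place items sequentially using First-Fit:
  Item 0.9 -> new Bin 1
  Item 0.72 -> new Bin 2
  Item 0.12 -> Bin 2 (now 0.84)
  Item 0.85 -> new Bin 3
  Item 0.32 -> new Bin 4
Total bins used = 4

4


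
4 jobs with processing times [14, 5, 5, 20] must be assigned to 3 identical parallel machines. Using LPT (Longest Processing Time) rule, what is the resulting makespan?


Sort jobs in decreasing order (LPT): [20, 14, 5, 5]
Assign each job to the least loaded machine:
  Machine 1: jobs [20], load = 20
  Machine 2: jobs [14], load = 14
  Machine 3: jobs [5, 5], load = 10
Makespan = max load = 20

20


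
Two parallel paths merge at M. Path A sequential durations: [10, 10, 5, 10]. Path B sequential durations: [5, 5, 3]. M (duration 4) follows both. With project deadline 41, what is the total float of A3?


Forward pass: ES(A3) = sum of predecessors on chain A = 20
EF = ES + duration = 20 + 5 = 25
Backward pass: LF(M) = deadline = 41; LS(M) = 41 - 4 = 37
LF(A3) = LS(M) - sum(successors on chain A) = 37 - 10 = 27
LS = LF - duration = 27 - 5 = 22
Total float = LS - ES = 22 - 20 = 2

2


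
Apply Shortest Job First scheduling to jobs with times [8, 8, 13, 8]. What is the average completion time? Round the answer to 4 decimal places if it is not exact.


SJF order (ascending): [8, 8, 8, 13]
Completion times:
  Job 1: burst=8, C=8
  Job 2: burst=8, C=16
  Job 3: burst=8, C=24
  Job 4: burst=13, C=37
Average completion = 85/4 = 21.25

21.25


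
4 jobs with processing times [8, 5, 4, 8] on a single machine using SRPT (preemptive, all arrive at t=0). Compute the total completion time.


Since all jobs arrive at t=0, SRPT equals SPT ordering.
SPT order: [4, 5, 8, 8]
Completion times:
  Job 1: p=4, C=4
  Job 2: p=5, C=9
  Job 3: p=8, C=17
  Job 4: p=8, C=25
Total completion time = 4 + 9 + 17 + 25 = 55

55


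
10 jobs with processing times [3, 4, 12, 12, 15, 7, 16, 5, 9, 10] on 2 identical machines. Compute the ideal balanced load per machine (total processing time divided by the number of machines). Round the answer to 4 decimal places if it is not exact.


Total processing time = 3 + 4 + 12 + 12 + 15 + 7 + 16 + 5 + 9 + 10 = 93
Number of machines = 2
Ideal balanced load = 93 / 2 = 46.5

46.5


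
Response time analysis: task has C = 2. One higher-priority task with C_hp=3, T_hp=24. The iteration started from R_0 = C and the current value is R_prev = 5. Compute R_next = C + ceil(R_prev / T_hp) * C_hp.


R_next = C + ceil(R_prev / T_hp) * C_hp
ceil(5 / 24) = ceil(0.2083) = 1
Interference = 1 * 3 = 3
R_next = 2 + 3 = 5
R_next = R_prev, so the iteration has converged (response time = 5).

5


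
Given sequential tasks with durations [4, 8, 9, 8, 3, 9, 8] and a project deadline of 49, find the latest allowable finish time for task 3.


LF(activity 3) = deadline - sum of successor durations
Successors: activities 4 through 7 with durations [8, 3, 9, 8]
Sum of successor durations = 28
LF = 49 - 28 = 21

21


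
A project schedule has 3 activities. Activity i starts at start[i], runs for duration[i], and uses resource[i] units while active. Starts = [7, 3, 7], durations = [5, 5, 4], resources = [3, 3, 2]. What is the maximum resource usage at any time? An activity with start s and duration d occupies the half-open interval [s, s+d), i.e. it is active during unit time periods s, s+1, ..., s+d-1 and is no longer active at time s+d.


Each activity i is active on [start_i, start_i + duration_i).
Compute total resource usage per time slot:
  t=0: active resources = [], total = 0
  t=1: active resources = [], total = 0
  t=2: active resources = [], total = 0
  t=3: active resources = [3], total = 3
  t=4: active resources = [3], total = 3
  t=5: active resources = [3], total = 3
  t=6: active resources = [3], total = 3
  t=7: active resources = [3, 3, 2], total = 8
  t=8: active resources = [3, 2], total = 5
  t=9: active resources = [3, 2], total = 5
  t=10: active resources = [3, 2], total = 5
  t=11: active resources = [3], total = 3
Peak resource demand = 8

8


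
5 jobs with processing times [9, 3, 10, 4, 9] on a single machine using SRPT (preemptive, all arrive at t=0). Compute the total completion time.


Since all jobs arrive at t=0, SRPT equals SPT ordering.
SPT order: [3, 4, 9, 9, 10]
Completion times:
  Job 1: p=3, C=3
  Job 2: p=4, C=7
  Job 3: p=9, C=16
  Job 4: p=9, C=25
  Job 5: p=10, C=35
Total completion time = 3 + 7 + 16 + 25 + 35 = 86

86


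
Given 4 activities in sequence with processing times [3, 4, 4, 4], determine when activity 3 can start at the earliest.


Activity 3 starts after activities 1 through 2 complete.
Predecessor durations: [3, 4]
ES = 3 + 4 = 7

7


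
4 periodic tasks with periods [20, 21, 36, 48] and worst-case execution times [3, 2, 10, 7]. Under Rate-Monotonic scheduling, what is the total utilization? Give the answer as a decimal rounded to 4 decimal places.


Compute individual utilizations (exact fractions):
  Task 1: C/T = 3/20 (approx. 0.15)
  Task 2: C/T = 2/21 (approx. 0.0952)
  Task 3: C/T = 10/36 = 5/18 (approx. 0.2778)
  Task 4: C/T = 7/48 (approx. 0.1458)
Total utilization U = 3/20 + 2/21 + 5/18 + 7/48 = 3371/5040
Rounded to 4 decimal places: U = 0.6688
RM (Liu & Layland) bound for 4 tasks = 0.756828; compare with U = 3371/5040 (approx. 0.668849)
U <= bound, so schedulable by RM sufficient condition.

0.6688


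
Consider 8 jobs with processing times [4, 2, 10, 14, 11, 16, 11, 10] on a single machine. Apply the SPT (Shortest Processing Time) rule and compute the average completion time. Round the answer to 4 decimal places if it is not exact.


Sort jobs by processing time (SPT order): [2, 4, 10, 10, 11, 11, 14, 16]
Compute completion times sequentially:
  Job 1: processing = 2, completes at 2
  Job 2: processing = 4, completes at 6
  Job 3: processing = 10, completes at 16
  Job 4: processing = 10, completes at 26
  Job 5: processing = 11, completes at 37
  Job 6: processing = 11, completes at 48
  Job 7: processing = 14, completes at 62
  Job 8: processing = 16, completes at 78
Sum of completion times = 275
Average completion time = 275/8 = 34.375

34.375


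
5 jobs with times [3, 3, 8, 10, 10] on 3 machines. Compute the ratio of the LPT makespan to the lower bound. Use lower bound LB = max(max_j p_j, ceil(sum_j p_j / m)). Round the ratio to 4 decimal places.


LPT order: [10, 10, 8, 3, 3]
Machine loads after assignment: [13, 10, 11]
LPT makespan = 13
Lower bound = max(max_job, ceil(total/3)) = max(10, 12) = 12
Ratio = 13 / 12 = 1.0833

1.0833


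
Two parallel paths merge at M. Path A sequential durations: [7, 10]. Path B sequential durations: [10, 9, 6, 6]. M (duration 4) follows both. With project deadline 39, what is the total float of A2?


Forward pass: ES(A2) = sum of predecessors on chain A = 7
EF = ES + duration = 7 + 10 = 17
Backward pass: LF(M) = deadline = 39; LS(M) = 39 - 4 = 35
LF(A2) = LS(M) - sum(successors on chain A) = 35 - 0 = 35
LS = LF - duration = 35 - 10 = 25
Total float = LS - ES = 25 - 7 = 18

18


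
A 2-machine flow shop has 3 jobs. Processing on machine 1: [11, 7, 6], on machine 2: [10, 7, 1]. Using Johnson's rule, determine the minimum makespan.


Apply Johnson's rule:
  Group 1 (a <= b): [(2, 7, 7)]
  Group 2 (a > b): [(1, 11, 10), (3, 6, 1)]
Optimal job order: [2, 1, 3]
Schedule:
  Job 2: M1 done at 7, M2 done at 14
  Job 1: M1 done at 18, M2 done at 28
  Job 3: M1 done at 24, M2 done at 29
Makespan = 29

29


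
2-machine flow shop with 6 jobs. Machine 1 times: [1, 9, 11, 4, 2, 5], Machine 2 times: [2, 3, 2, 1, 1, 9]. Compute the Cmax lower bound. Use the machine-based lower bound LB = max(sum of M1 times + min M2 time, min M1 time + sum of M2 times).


LB1 = sum(M1 times) + min(M2 times) = 32 + 1 = 33
LB2 = min(M1 times) + sum(M2 times) = 1 + 18 = 19
Lower bound = max(LB1, LB2) = max(33, 19) = 33

33


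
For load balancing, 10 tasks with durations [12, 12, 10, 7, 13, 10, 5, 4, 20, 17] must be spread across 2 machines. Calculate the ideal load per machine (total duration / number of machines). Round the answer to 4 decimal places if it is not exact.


Total processing time = 12 + 12 + 10 + 7 + 13 + 10 + 5 + 4 + 20 + 17 = 110
Number of machines = 2
Ideal balanced load = 110 / 2 = 55.0

55.0


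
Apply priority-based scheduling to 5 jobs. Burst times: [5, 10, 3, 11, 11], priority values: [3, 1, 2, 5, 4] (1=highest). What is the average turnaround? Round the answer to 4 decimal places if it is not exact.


Sort by priority (ascending = highest first):
Order: [(1, 10), (2, 3), (3, 5), (4, 11), (5, 11)]
Completion times:
  Priority 1, burst=10, C=10
  Priority 2, burst=3, C=13
  Priority 3, burst=5, C=18
  Priority 4, burst=11, C=29
  Priority 5, burst=11, C=40
Average turnaround = 110/5 = 22.0

22.0


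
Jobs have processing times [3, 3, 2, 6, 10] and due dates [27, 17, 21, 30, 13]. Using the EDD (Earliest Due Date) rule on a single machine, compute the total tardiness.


Sort by due date (EDD order): [(10, 13), (3, 17), (2, 21), (3, 27), (6, 30)]
Compute completion times and tardiness:
  Job 1: p=10, d=13, C=10, tardiness=max(0,10-13)=0
  Job 2: p=3, d=17, C=13, tardiness=max(0,13-17)=0
  Job 3: p=2, d=21, C=15, tardiness=max(0,15-21)=0
  Job 4: p=3, d=27, C=18, tardiness=max(0,18-27)=0
  Job 5: p=6, d=30, C=24, tardiness=max(0,24-30)=0
Total tardiness = 0

0
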